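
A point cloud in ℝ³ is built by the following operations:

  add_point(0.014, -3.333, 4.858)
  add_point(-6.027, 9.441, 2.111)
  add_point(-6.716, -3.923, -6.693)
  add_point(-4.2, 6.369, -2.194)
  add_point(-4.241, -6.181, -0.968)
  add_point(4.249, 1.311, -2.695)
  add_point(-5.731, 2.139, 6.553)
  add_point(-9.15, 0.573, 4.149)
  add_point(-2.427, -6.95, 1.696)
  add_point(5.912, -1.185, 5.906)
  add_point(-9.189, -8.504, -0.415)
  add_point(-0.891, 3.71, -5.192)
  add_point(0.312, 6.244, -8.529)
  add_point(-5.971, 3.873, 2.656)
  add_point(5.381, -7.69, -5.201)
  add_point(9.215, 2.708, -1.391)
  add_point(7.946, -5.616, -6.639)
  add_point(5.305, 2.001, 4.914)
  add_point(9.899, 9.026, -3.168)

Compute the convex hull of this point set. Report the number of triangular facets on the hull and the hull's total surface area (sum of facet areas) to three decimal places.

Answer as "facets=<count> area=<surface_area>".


facets=24 area=974.872

14 of the 19 inputs are extreme points: [0, 1, 2, 6, 7, 8, 9, 10, 12, 14, 15, 16, 17, 18].

Area of each hull facet:
  f1: (p12, p1, p18) → 72.4219
  f2: (p16, p12, p18) → 76.5959
  f3: (p2, p16, p12) → 81.6427
  f4: (p2, p12, p1) → 78.3387
  f5: (p17, p1, p18) → 79.8359
  f6: (p17, p9, p18) → 14.1376
  f7: (p17, p6, p1) → 47.6880
  f8: (p17, p6, p9) → 18.7199
  f9: (p14, p9, p16) → 23.1718
  f10: (p14, p2, p10) → 51.9968
  f11: (p14, p2, p16) → 20.3927
  f12: (p15, p16, p18) → 24.1797
  f13: (p15, p9, p18) → 21.6081
  f14: (p15, p9, p16) → 44.1718
  f15: (p7, p6, p10) → 18.8098
  f16: (p7, p6, p1) → 19.0849
  f17: (p7, p2, p10) → 40.9152
  f18: (p7, p2, p1) → 57.4336
  f19: (p0, p6, p10) → 47.2236
  f20: (p0, p6, p9) → 23.7243
  f21: (p8, p14, p9) → 55.0734
  f22: (p8, p0, p9) → 11.4763
  f23: (p8, p14, p10) → 33.0215
  f24: (p8, p0, p10) → 13.2080
Σ area = 974.872

Euler: V−E+F = 14−36+24 = 2.


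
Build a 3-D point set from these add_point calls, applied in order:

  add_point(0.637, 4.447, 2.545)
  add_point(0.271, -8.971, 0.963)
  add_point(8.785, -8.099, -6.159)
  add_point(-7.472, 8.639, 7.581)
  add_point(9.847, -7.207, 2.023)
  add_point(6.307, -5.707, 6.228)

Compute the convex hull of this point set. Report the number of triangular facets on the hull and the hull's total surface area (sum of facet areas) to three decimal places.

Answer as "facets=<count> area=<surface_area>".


facets=8 area=438.214

6 of the 6 inputs are extreme points: [0, 1, 2, 3, 4, 5].

Per-facet area ½‖(b−a)×(c−a)‖:
  f1: (p2, p1, p3) → 102.1785
  f2: (p2, p1, p4) → 39.3386
  f3: (p5, p1, p3) → 84.9734
  f4: (p5, p1, p4) → 24.4765
  f5: (p0, p2, p3) → 39.2192
  f6: (p0, p2, p4) → 61.6240
  f7: (p0, p5, p3) → 53.0931
  f8: (p0, p5, p4) → 33.3109
Σ area = 438.214

Euler characteristic 6−12+8 = 2 ✓


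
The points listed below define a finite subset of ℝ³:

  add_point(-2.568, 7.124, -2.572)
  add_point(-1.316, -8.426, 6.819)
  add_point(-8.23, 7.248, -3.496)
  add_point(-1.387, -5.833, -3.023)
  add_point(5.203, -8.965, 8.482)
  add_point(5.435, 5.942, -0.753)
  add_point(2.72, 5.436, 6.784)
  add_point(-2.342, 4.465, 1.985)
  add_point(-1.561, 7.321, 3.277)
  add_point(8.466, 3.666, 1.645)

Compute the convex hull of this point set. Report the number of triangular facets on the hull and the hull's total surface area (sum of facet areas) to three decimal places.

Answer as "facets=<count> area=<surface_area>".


facets=14 area=614.080

Extreme-point indices: [0, 1, 2, 3, 4, 5, 6, 8, 9] — 9 of 10 on the boundary.

Facet areas (half cross-product norm):
  f1: (p3, p4, p9) → 87.9053
  f2: (p6, p4, p9) → 56.0739
  f3: (p5, p3, p9) → 30.9386
  f4: (p5, p6, p9) → 17.1415
  f5: (p5, p6, p8) → 22.1010
  f6: (p1, p3, p2) → 72.5855
  f7: (p1, p3, p4) → 33.1165
  f8: (p1, p8, p2) → 75.7380
  f9: (p1, p6, p4) → 47.8087
  f10: (p1, p6, p8) → 41.9642
  f11: (p0, p3, p2) → 37.1435
  f12: (p0, p5, p3) → 52.6287
  f13: (p0, p8, p2) → 16.1116
  f14: (p0, p5, p8) → 22.8229
Σ area = 614.080

Euler characteristic 9−21+14 = 2 ✓


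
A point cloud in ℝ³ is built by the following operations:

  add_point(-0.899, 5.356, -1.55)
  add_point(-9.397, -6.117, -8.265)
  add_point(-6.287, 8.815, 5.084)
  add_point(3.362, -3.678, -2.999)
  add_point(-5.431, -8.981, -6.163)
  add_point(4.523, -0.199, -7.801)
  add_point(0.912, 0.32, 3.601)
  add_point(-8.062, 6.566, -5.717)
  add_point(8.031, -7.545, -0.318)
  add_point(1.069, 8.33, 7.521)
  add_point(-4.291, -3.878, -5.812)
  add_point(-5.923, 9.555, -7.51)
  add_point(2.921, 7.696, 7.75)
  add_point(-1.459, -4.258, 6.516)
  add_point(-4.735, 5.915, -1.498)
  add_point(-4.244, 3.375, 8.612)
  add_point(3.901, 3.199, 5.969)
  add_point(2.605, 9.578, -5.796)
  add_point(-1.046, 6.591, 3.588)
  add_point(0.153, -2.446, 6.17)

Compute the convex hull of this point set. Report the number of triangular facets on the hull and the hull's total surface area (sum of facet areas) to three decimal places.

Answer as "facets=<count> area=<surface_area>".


facets=22 area=1032.182

Extreme-point indices: [1, 2, 4, 5, 7, 8, 9, 11, 12, 13, 15, 16, 17] — 13 of 20 on the boundary.

Facet areas (half cross-product norm):
  f1: (p5, p17, p8) → 46.3422
  f2: (p5, p11, p1) → 98.9076
  f3: (p5, p11, p17) → 43.7440
  f4: (p13, p15, p1) → 69.8780
  f5: (p12, p17, p8) → 116.5092
  f6: (p12, p13, p15) → 34.8419
  f7: (p7, p11, p1) → 19.4836
  f8: (p4, p5, p1) → 35.1890
  f9: (p4, p5, p8) → 70.9231
  f10: (p4, p13, p1) → 34.6527
  f11: (p4, p13, p8) → 79.3490
  f12: (p16, p13, p8) → 53.8143
  f13: (p16, p12, p8) → 6.1159
  f14: (p16, p12, p13) → 18.1360
  f15: (p2, p7, p11) → 22.4170
  f16: (p2, p11, p17) → 54.1102
  f17: (p2, p15, p1) → 67.4806
  f18: (p2, p7, p1) → 66.5346
  f19: (p9, p12, p15) → 6.4818
  f20: (p9, p2, p15) → 22.8921
  f21: (p9, p12, p17) → 13.2578
  f22: (p9, p2, p17) → 51.1217
Σ area = 1032.182

Check V−E+F: 13 − 33 + 22 = 2.


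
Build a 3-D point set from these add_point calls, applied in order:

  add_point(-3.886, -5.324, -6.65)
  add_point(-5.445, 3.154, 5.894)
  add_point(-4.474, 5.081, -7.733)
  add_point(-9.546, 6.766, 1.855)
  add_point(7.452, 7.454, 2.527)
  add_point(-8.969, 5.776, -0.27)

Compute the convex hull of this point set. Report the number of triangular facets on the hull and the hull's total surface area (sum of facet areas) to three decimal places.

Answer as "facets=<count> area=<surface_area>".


facets=8 area=430.783

6 of the 6 inputs are extreme points: [0, 1, 2, 3, 4, 5].

Triangle areas on the boundary:
  f1: (p2, p4, p3) → 84.7737
  f2: (p2, p0, p4) → 83.2856
  f3: (p1, p4, p3) → 46.0808
  f4: (p1, p0, p3) → 51.2623
  f5: (p1, p0, p4) → 105.7969
  f6: (p5, p0, p3) → 9.3659
  f7: (p5, p2, p3) → 4.4401
  f8: (p5, p2, p0) → 45.7779
Σ area = 430.783

Euler: V−E+F = 6−12+8 = 2.


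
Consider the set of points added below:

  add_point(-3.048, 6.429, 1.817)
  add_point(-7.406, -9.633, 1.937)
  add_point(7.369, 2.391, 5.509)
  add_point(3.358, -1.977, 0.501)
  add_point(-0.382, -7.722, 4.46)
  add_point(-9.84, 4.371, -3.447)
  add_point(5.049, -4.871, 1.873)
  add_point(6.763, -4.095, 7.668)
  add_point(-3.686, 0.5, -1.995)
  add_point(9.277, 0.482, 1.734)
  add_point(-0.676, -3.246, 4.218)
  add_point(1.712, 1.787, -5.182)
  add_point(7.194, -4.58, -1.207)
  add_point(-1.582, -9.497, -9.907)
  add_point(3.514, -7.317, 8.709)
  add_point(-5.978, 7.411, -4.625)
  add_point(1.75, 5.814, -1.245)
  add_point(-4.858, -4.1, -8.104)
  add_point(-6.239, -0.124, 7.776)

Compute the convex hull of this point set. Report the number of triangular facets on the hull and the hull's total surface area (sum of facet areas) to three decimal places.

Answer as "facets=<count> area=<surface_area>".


Hull vertices (14/19): indices [0, 1, 2, 5, 7, 9, 11, 12, 13, 14, 15, 16, 17, 18].

Per-facet area ½‖(b−a)×(c−a)‖:
  f1: (p18, p1, p5) → 69.4659
  f2: (p14, p18, p1) → 63.1200
  f3: (p14, p13, p1) → 85.7809
  f4: (p14, p12, p13) → 69.7703
  f5: (p17, p15, p5) → 27.4771
  f6: (p17, p15, p13) → 16.5420
  f7: (p17, p1, p5) → 63.5488
  f8: (p17, p13, p1) → 38.5180
  f9: (p11, p15, p13) → 56.9134
  f10: (p11, p12, p9) → 28.5158
  f11: (p11, p12, p13) → 56.2158
  f12: (p0, p18, p5) → 41.5507
  f13: (p0, p15, p5) → 18.0517
  f14: (p2, p0, p18) → 54.8628
  f15: (p7, p12, p9) → 23.9404
  f16: (p7, p14, p12) → 20.3800
  f17: (p7, p2, p9) → 15.8492
  f18: (p7, p14, p18) → 28.2680
  f19: (p7, p2, p18) → 45.8086
  f20: (p16, p0, p15) → 20.2945
  f21: (p16, p2, p0) → 26.6627
  f22: (p16, p2, p9) → 21.4868
  f23: (p16, p11, p9) → 26.8831
  f24: (p16, p11, p15) → 23.9067
Σ area = 943.813

Euler characteristic 14−36+24 = 2 ✓

facets=24 area=943.813


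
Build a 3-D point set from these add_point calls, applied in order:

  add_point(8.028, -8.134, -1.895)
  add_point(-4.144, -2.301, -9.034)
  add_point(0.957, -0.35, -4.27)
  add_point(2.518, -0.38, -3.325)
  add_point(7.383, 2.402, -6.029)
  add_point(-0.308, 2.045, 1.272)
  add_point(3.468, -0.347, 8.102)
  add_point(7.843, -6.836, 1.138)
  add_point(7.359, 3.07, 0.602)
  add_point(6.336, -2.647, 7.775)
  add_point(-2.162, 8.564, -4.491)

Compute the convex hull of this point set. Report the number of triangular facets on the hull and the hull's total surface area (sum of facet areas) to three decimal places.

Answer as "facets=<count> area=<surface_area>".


Points on the hull: [0, 1, 4, 5, 6, 7, 8, 9, 10] (9 of 11).

Area of each hull facet:
  f1: (p4, p0, p1) → 71.0582
  f2: (p4, p10, p1) → 62.6870
  f3: (p7, p0, p1) → 24.5234
  f4: (p7, p6, p1) → 85.5273
  f5: (p5, p10, p1) → 49.0122
  f6: (p5, p6, p1) → 30.6947
  f7: (p5, p6, p10) → 18.9406
  f8: (p8, p6, p10) → 54.3018
  f9: (p8, p4, p10) → 37.5059
  f10: (p8, p4, p0) → 36.3788
  f11: (p8, p7, p0) → 15.4020
  f12: (p9, p7, p6) → 12.3487
  f13: (p9, p8, p6) → 16.5715
  f14: (p9, p8, p7) → 34.6606
Σ area = 549.613

Euler: V−E+F = 9−21+14 = 2.

facets=14 area=549.613


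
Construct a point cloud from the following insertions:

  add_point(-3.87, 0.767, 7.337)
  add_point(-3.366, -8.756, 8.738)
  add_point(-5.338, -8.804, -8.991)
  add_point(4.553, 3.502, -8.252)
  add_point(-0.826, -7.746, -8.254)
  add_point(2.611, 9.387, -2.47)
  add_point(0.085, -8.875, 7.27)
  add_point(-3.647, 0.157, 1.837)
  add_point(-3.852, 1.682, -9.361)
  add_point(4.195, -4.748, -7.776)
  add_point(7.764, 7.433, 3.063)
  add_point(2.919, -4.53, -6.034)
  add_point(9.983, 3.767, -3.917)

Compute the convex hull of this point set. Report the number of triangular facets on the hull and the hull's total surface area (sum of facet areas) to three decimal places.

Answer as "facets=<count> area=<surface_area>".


facets=18 area=893.022

Hull vertices (11/13): indices [0, 1, 2, 3, 4, 5, 6, 8, 9, 10, 12].

Area of each hull facet:
  f1: (p10, p5, p12) → 30.3737
  f2: (p6, p1, p2) → 32.0557
  f3: (p6, p10, p12) → 75.5067
  f4: (p6, p10, p1) → 31.1404
  f5: (p9, p6, p12) → 88.6986
  f6: (p3, p5, p12) → 28.3484
  f7: (p3, p8, p5) → 36.7439
  f8: (p3, p9, p12) → 28.7381
  f9: (p3, p8, p2) → 43.2213
  f10: (p3, p9, p2) → 39.1367
  f11: (p0, p8, p5) → 86.4896
  f12: (p0, p10, p5) → 53.7042
  f13: (p0, p10, p1) → 59.9049
  f14: (p0, p1, p2) → 85.0280
  f15: (p0, p8, p2) → 88.2562
  f16: (p4, p6, p2) → 35.8716
  f17: (p4, p9, p2) → 4.2652
  f18: (p4, p9, p6) → 45.5385
Σ area = 893.022

Euler characteristic 11−27+18 = 2 ✓


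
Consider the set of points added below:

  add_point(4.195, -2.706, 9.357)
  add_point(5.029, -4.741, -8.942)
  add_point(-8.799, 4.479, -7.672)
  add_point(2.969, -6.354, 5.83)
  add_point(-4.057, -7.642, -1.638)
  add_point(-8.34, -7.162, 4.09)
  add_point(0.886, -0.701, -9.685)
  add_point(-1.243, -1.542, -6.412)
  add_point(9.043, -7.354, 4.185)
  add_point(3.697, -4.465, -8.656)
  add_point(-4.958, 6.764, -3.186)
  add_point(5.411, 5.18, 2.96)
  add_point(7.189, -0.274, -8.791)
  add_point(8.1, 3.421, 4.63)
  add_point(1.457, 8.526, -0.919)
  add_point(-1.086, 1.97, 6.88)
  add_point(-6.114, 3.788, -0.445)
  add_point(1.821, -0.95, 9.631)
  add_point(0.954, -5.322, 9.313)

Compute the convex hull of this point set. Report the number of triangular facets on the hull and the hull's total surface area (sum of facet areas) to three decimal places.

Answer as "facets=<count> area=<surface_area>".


Hull vertices (17/19): indices [0, 1, 2, 4, 5, 6, 8, 9, 10, 11, 12, 13, 14, 15, 16, 17, 18].

Triangle areas on the boundary:
  f1: (p12, p14, p2) → 83.5130
  f2: (p16, p5, p2) → 43.3946
  f3: (p13, p12, p8) → 72.0886
  f4: (p13, p12, p14) → 62.9474
  f5: (p18, p5, p8) → 48.0242
  f6: (p18, p5, p17) → 22.4806
  f7: (p1, p12, p8) → 34.6793
  f8: (p10, p14, p2) → 10.8684
  f9: (p10, p16, p2) → 13.3123
  f10: (p15, p13, p17) → 22.2608
  f11: (p15, p10, p14) → 36.5490
  f12: (p15, p10, p16) → 16.3480
  f13: (p15, p5, p17) → 29.6864
  f14: (p15, p16, p5) → 50.5011
  f15: (p0, p13, p8) → 35.9750
  f16: (p0, p13, p17) → 12.8523
  f17: (p0, p18, p8) → 17.5757
  f18: (p0, p18, p17) → 5.9800
  f19: (p4, p5, p2) → 51.2458
  f20: (p4, p5, p8) → 50.1329
  f21: (p4, p1, p8) → 76.9612
  f22: (p6, p12, p2) → 21.3485
  f23: (p6, p1, p12) → 13.7663
  f24: (p11, p13, p14) → 2.2554
  f25: (p11, p15, p14) → 26.6579
  f26: (p11, p15, p13) → 14.6827
  f27: (p9, p4, p1) → 4.9885
  f28: (p9, p6, p1) → 2.4768
  f29: (p9, p4, p2) → 75.2415
  f30: (p9, p6, p2) → 14.9167
Σ area = 973.711

Check V−E+F: 17 − 45 + 30 = 2.

facets=30 area=973.711


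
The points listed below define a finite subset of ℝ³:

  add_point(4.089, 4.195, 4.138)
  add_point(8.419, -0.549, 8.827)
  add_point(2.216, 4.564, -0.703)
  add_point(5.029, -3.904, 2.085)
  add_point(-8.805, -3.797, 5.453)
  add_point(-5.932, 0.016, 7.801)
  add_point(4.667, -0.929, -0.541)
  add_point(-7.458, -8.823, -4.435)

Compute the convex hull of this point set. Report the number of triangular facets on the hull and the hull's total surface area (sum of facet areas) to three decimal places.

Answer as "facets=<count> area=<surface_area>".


facets=12 area=487.918

Hull vertices (8/8): indices [0, 1, 2, 3, 4, 5, 6, 7].

Area of each hull facet:
  f1: (p7, p1, p4) → 98.8369
  f2: (p7, p2, p4) → 82.8975
  f3: (p5, p1, p4) → 32.2006
  f4: (p5, p2, p4) → 31.9368
  f5: (p6, p2, p1) → 30.0749
  f6: (p6, p7, p2) → 44.6062
  f7: (p0, p2, p1) → 12.7709
  f8: (p0, p5, p1) → 45.4501
  f9: (p0, p5, p2) → 29.8134
  f10: (p3, p7, p1) → 33.9776
  f11: (p3, p6, p1) → 15.8333
  f12: (p3, p6, p7) → 29.5201
Σ area = 487.918

Euler characteristic 8−18+12 = 2 ✓


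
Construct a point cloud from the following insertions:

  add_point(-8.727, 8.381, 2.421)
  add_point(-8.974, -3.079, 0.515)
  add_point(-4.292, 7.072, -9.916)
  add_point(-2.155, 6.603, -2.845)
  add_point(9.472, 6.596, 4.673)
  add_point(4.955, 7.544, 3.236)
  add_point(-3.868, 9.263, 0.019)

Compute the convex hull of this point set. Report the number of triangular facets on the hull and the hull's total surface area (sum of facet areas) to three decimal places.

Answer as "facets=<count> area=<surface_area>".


Extreme-point indices: [0, 1, 2, 4, 5, 6] — 6 of 7 on the boundary.

Triangle areas on the boundary:
  f1: (p2, p4, p1) → 146.2248
  f2: (p0, p4, p1) → 106.8875
  f3: (p0, p2, p1) → 74.2261
  f4: (p0, p2, p6) → 26.1342
  f5: (p5, p0, p4) → 9.2194
  f6: (p5, p0, p6) → 20.1123
  f7: (p5, p2, p4) → 24.5897
  f8: (p5, p2, p6) → 45.9100
Σ area = 453.304

Check V−E+F: 6 − 12 + 8 = 2.

facets=8 area=453.304


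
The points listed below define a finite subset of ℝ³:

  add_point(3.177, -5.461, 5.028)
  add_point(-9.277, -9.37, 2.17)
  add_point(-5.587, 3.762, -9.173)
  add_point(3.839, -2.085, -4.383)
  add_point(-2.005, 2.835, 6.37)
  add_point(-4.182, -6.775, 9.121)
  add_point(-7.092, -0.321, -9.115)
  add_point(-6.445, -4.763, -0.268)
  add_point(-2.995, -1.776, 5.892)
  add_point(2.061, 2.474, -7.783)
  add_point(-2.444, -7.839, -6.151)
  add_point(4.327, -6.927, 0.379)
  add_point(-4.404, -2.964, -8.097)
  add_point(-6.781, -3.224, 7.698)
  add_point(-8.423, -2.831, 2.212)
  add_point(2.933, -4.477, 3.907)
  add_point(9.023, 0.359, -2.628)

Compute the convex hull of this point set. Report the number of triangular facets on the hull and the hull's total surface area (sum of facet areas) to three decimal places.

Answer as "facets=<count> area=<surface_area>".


facets=22 area=767.168

Points on the hull: [0, 1, 2, 4, 5, 6, 9, 10, 11, 12, 13, 14, 16] (13 of 17).

Facet areas (half cross-product norm):
  f1: (p13, p5, p1) → 19.6152
  f2: (p6, p10, p1) → 50.6447
  f3: (p9, p10, p16) → 50.6989
  f4: (p9, p6, p2) → 16.8651
  f5: (p11, p5, p1) → 54.1781
  f6: (p11, p10, p1) → 51.2823
  f7: (p11, p10, p16) → 42.3239
  f8: (p4, p9, p16) → 61.9003
  f9: (p4, p9, p2) → 57.7252
  f10: (p4, p13, p5) → 17.2483
  f11: (p14, p6, p2) → 24.5773
  f12: (p14, p4, p2) → 63.9134
  f13: (p14, p4, p13) → 22.4490
  f14: (p14, p13, p1) → 18.9207
  f15: (p14, p6, p1) → 37.5475
  f16: (p12, p6, p10) → 4.2804
  f17: (p12, p9, p10) → 22.7413
  f18: (p12, p9, p6) → 16.4211
  f19: (p0, p11, p16) → 22.5609
  f20: (p0, p11, p5) → 17.0913
  f21: (p0, p4, p16) → 55.4239
  f22: (p0, p4, p5) → 38.7595
Σ area = 767.168

Euler characteristic 13−33+22 = 2 ✓


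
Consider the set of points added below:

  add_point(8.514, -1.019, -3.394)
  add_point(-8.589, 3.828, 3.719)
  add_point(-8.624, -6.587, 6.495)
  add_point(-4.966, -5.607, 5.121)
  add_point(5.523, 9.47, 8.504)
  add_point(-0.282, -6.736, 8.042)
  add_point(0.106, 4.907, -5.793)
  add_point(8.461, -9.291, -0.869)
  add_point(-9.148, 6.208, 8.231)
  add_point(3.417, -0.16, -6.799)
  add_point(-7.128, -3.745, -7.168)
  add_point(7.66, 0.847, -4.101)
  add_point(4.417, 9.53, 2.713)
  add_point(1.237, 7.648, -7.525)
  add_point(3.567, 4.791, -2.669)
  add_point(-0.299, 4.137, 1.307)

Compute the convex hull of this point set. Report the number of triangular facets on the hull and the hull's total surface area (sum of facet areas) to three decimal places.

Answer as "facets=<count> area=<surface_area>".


Extreme-point indices: [0, 1, 2, 4, 5, 7, 8, 9, 10, 11, 12, 13] — 12 of 16 on the boundary.

Facet areas (half cross-product norm):
  f1: (p5, p4, p8) → 109.4517
  f2: (p12, p4, p8) → 43.4297
  f3: (p12, p13, p8) → 81.6455
  f4: (p1, p13, p8) → 31.7600
  f5: (p1, p10, p13) → 87.5510
  f6: (p9, p10, p13) → 45.2884
  f7: (p7, p4, p0) → 63.8144
  f8: (p7, p5, p4) → 109.6859
  f9: (p7, p9, p0) → 25.6304
  f10: (p7, p9, p10) → 65.8934
  f11: (p2, p5, p8) → 54.7993
  f12: (p2, p1, p8) → 26.9708
  f13: (p2, p1, p10) → 67.6746
  f14: (p2, p7, p10) → 117.8823
  f15: (p2, p7, p5) → 45.1328
  f16: (p11, p12, p13) → 49.8360
  f17: (p11, p9, p0) → 5.2571
  f18: (p11, p9, p13) → 20.8014
  f19: (p11, p4, p0) → 16.1189
  f20: (p11, p12, p4) → 28.9429
Σ area = 1097.567

Check V−E+F: 12 − 30 + 20 = 2.

facets=20 area=1097.567


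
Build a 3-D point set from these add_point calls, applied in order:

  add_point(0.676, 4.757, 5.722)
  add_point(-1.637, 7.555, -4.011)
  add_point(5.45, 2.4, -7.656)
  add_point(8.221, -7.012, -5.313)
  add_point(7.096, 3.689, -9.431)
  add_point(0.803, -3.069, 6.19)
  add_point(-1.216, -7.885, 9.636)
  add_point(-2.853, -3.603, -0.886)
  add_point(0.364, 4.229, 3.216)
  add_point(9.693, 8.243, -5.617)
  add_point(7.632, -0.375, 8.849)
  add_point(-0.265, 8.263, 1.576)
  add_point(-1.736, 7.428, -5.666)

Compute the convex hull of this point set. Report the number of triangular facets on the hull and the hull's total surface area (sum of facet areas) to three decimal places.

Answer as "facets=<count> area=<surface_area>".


facets=16 area=800.425

Points on the hull: [0, 1, 3, 4, 6, 7, 9, 10, 11, 12] (10 of 13).

Area of each hull facet:
  f1: (p6, p11, p7) → 70.3582
  f2: (p3, p6, p7) → 70.8427
  f3: (p12, p11, p9) → 41.6615
  f4: (p10, p11, p9) → 83.5916
  f5: (p10, p3, p9) → 109.9188
  f6: (p10, p3, p6) → 89.4751
  f7: (p1, p11, p7) → 33.5355
  f8: (p1, p12, p7) → 9.5147
  f9: (p1, p12, p11) → 0.8908
  f10: (p4, p3, p9) → 34.1780
  f11: (p4, p12, p9) → 33.1303
  f12: (p4, p3, p7) → 69.7831
  f13: (p4, p12, p7) → 61.8400
  f14: (p0, p6, p11) → 22.2105
  f15: (p0, p10, p11) → 17.0263
  f16: (p0, p10, p6) → 52.4679
Σ area = 800.425

Euler: V−E+F = 10−24+16 = 2.


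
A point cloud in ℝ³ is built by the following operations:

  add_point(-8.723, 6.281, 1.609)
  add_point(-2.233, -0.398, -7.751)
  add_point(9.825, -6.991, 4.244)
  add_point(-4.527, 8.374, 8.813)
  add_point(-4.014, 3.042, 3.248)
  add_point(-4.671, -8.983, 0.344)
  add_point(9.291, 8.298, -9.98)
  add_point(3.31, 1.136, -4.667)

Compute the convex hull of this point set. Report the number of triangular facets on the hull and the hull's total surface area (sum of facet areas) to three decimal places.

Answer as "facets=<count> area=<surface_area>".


6 of the 8 inputs are extreme points: [0, 1, 2, 3, 5, 6].

Facet areas (half cross-product norm):
  f1: (p3, p6, p0) → 92.4473
  f2: (p3, p6, p2) → 206.4402
  f3: (p3, p5, p0) → 67.0203
  f4: (p3, p5, p2) → 142.0201
  f5: (p1, p6, p0) → 94.5920
  f6: (p1, p5, p0) → 77.6795
  f7: (p1, p6, p2) → 130.3763
  f8: (p1, p5, p2) → 90.6294
Σ area = 901.205

Euler: V−E+F = 6−12+8 = 2.

facets=8 area=901.205


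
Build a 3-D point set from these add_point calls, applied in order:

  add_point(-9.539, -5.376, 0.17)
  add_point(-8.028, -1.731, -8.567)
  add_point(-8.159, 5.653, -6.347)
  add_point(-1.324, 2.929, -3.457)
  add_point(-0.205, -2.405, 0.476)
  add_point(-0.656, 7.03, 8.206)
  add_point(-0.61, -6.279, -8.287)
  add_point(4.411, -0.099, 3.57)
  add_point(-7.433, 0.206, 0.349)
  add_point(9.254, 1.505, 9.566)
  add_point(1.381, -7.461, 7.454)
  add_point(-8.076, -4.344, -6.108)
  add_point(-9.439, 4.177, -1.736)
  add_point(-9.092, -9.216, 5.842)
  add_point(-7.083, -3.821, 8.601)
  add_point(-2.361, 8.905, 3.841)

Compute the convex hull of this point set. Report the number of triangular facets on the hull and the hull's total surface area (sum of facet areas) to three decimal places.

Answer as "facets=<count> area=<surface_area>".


13 of the 16 inputs are extreme points: [0, 1, 2, 3, 5, 6, 9, 10, 11, 12, 13, 14, 15].

Area of each hull facet:
  f1: (p12, p1, p0) → 38.9130
  f2: (p11, p1, p0) → 7.3721
  f3: (p11, p6, p1) → 14.3760
  f4: (p3, p15, p9) → 70.3934
  f5: (p3, p6, p9) → 85.1672
  f6: (p5, p15, p9) → 23.5849
  f7: (p5, p14, p9) → 72.0754
  f8: (p5, p12, p15) → 21.6757
  f9: (p5, p12, p14) → 74.7412
  f10: (p10, p6, p9) → 94.4735
  f11: (p10, p14, p9) → 53.9920
  f12: (p2, p12, p1) → 19.3076
  f13: (p2, p6, p1) → 28.9642
  f14: (p2, p3, p6) → 40.4099
  f15: (p2, p12, p15) → 25.0167
  f16: (p2, p3, p15) → 37.4897
  f17: (p13, p10, p14) → 29.4940
  f18: (p13, p12, p0) → 23.5587
  f19: (p13, p12, p14) → 42.1010
  f20: (p13, p10, p6) → 82.5431
  f21: (p13, p11, p0) → 11.1071
  f22: (p13, p11, p6) → 50.4434
Σ area = 947.200

Euler: V−E+F = 13−33+22 = 2.

facets=22 area=947.200


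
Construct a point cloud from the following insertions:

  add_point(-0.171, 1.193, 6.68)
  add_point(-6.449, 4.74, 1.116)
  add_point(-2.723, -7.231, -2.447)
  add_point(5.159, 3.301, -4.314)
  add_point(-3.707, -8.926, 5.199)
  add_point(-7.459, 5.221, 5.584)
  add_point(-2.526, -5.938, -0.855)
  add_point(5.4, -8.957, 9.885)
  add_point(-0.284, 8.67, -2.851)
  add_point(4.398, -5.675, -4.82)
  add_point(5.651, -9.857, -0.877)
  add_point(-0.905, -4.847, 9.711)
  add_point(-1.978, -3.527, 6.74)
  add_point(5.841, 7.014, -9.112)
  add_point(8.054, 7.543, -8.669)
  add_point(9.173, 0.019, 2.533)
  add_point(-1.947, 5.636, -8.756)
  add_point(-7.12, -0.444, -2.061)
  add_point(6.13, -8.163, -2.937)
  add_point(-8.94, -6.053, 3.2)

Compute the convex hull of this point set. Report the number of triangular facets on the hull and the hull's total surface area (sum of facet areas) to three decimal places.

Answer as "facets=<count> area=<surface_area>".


Points on the hull: [0, 1, 2, 4, 5, 7, 8, 9, 10, 11, 13, 14, 15, 16, 17, 18, 19] (17 of 20).

Triangle areas on the boundary:
  f1: (p16, p13, p8) → 26.0286
  f2: (p16, p5, p8) → 37.2482
  f3: (p14, p8, p15) → 65.0816
  f4: (p14, p13, p8) → 9.0672
  f5: (p0, p8, p15) → 60.5353
  f6: (p0, p5, p8) → 46.4747
  f7: (p17, p5, p19) → 37.3473
  f8: (p9, p16, p13) → 51.1417
  f9: (p9, p14, p13) → 15.0938
  f10: (p11, p0, p5) → 26.2780
  f11: (p11, p5, p19) → 56.9001
  f12: (p11, p4, p19) → 20.2138
  f13: (p1, p16, p5) → 6.8725
  f14: (p1, p17, p5) → 11.5915
  f15: (p1, p17, p16) → 31.1183
  f16: (p18, p9, p14) → 18.9833
  f17: (p18, p10, p15) → 13.8099
  f18: (p18, p14, p15) → 69.7284
  f19: (p2, p17, p16) → 41.4157
  f20: (p2, p9, p16) → 51.1395
  f21: (p2, p17, p19) → 28.7553
  f22: (p2, p4, p19) → 23.6864
  f23: (p2, p4, p10) → 34.9450
  f24: (p2, p18, p10) → 11.9389
  f25: (p2, p18, p9) → 13.5315
  f26: (p7, p0, p15) → 56.3784
  f27: (p7, p11, p0) → 23.3952
  f28: (p7, p10, p15) → 55.1993
  f29: (p7, p4, p10) → 49.8136
  f30: (p7, p11, p4) → 25.1938
Σ area = 1018.907

Check V−E+F: 17 − 45 + 30 = 2.

facets=30 area=1018.907


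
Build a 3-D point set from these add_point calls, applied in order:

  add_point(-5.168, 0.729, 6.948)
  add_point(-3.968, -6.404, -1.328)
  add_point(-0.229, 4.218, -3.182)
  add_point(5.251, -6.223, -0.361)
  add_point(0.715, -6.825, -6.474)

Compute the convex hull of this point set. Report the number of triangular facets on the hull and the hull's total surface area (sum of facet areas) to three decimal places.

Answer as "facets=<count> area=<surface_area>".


facets=6 area=282.962

Points on the hull: [0, 1, 2, 3, 4] (5 of 5).

Area of each hull facet:
  f1: (p2, p3, p0) → 68.9583
  f2: (p4, p2, p3) → 42.6860
  f3: (p1, p3, p0) → 50.9451
  f4: (p1, p4, p3) → 26.0934
  f5: (p1, p2, p0) → 56.1387
  f6: (p1, p4, p2) → 38.1401
Σ area = 282.962

Euler: V−E+F = 5−9+6 = 2.


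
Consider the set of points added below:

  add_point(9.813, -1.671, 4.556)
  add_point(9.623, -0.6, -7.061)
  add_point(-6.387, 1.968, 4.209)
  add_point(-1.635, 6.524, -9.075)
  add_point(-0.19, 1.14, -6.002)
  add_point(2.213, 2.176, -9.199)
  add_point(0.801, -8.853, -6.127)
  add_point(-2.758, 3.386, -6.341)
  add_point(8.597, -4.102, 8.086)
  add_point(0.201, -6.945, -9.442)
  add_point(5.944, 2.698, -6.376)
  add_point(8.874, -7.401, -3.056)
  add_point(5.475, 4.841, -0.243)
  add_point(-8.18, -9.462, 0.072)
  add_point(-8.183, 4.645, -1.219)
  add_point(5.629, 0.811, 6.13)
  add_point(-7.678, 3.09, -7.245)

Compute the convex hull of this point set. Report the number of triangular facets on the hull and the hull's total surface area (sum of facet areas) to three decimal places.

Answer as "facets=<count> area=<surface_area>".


Hull vertices (15/17): indices [0, 1, 2, 3, 5, 6, 8, 9, 10, 11, 12, 13, 14, 15, 16].

Facet areas (half cross-product norm):
  f1: (p2, p13, p14) → 38.7068
  f2: (p16, p13, p14) → 43.6548
  f3: (p16, p3, p14) → 22.0090
  f4: (p16, p9, p13) → 77.7844
  f5: (p16, p3, p9) → 45.7261
  f6: (p8, p2, p13) → 101.2767
  f7: (p8, p11, p0) → 20.4946
  f8: (p8, p11, p13) → 100.1437
  f9: (p6, p9, p13) → 19.5204
  f10: (p6, p11, p13) → 39.4013
  f11: (p6, p11, p9) → 15.8094
  f12: (p12, p3, p14) → 58.1609
  f13: (p12, p2, p14) → 40.6677
  f14: (p1, p11, p9) → 41.2684
  f15: (p1, p11, p0) → 37.6719
  f16: (p1, p12, p0) → 43.1041
  f17: (p15, p8, p2) → 29.4101
  f18: (p15, p12, p2) → 45.1298
  f19: (p15, p8, p0) → 11.1544
  f20: (p15, p12, p0) → 19.2787
  f21: (p5, p3, p9) → 21.9309
  f22: (p5, p1, p9) → 37.9718
  f23: (p5, p1, p3) → 12.6531
  f24: (p10, p12, p3) → 28.9140
  f25: (p10, p1, p3) → 10.9619
  f26: (p10, p1, p12) → 14.8892
Σ area = 977.694

Check V−E+F: 15 − 39 + 26 = 2.

facets=26 area=977.694


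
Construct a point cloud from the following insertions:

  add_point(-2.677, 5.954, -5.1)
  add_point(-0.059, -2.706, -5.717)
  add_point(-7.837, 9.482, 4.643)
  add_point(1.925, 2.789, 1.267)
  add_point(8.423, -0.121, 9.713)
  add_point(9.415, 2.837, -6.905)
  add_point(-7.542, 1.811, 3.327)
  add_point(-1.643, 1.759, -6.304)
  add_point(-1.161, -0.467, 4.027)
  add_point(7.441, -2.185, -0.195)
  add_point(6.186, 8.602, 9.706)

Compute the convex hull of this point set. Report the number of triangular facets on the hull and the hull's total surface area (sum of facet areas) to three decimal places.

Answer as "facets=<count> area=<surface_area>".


Extreme-point indices: [0, 1, 2, 4, 5, 6, 7, 8, 9, 10] — 10 of 11 on the boundary.

Per-facet area ½‖(b−a)×(c−a)‖:
  f1: (p10, p4, p2) → 64.3450
  f2: (p10, p4, p5) → 75.2042
  f3: (p0, p10, p2) → 85.4484
  f4: (p0, p10, p5) → 104.0511
  f5: (p6, p4, p2) → 67.1536
  f6: (p6, p0, p2) → 40.0444
  f7: (p9, p1, p5) → 38.9421
  f8: (p9, p4, p5) → 34.3887
  f9: (p9, p4, p1) → 35.3850
  f10: (p7, p1, p5) → 25.8308
  f11: (p7, p0, p5) → 24.6587
  f12: (p7, p6, p1) → 26.8869
  f13: (p7, p6, p0) → 23.6915
  f14: (p8, p4, p1) → 51.2230
  f15: (p8, p6, p1) → 34.1535
  f16: (p8, p6, p4) → 20.1658
Σ area = 751.573

Check V−E+F: 10 − 24 + 16 = 2.

facets=16 area=751.573


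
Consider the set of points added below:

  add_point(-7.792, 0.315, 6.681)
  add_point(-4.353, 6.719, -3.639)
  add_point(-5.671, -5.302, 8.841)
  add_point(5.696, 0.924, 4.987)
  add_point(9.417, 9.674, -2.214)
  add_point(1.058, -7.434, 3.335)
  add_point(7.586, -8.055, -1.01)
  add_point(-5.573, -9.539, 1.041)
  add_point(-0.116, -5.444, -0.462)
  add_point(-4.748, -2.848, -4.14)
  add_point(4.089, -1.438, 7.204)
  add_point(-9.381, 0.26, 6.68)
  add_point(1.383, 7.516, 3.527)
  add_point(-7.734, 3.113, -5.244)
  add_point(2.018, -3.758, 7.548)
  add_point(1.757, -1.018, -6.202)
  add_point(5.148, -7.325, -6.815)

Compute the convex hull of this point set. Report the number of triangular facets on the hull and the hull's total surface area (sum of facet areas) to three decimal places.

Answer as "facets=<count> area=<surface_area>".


facets=28 area=945.062

Extreme-point indices: [0, 1, 2, 3, 4, 5, 6, 7, 9, 10, 11, 12, 13, 14, 15, 16] — 16 of 17 on the boundary.

Area of each hull facet:
  f1: (p6, p16, p4) → 56.0832
  f2: (p15, p16, p4) → 44.2425
  f3: (p15, p13, p4) → 70.3599
  f4: (p15, p13, p16) → 23.0287
  f5: (p7, p6, p16) → 41.3811
  f6: (p7, p2, p11) → 30.9854
  f7: (p7, p13, p11) → 70.1864
  f8: (p0, p2, p11) → 4.8358
  f9: (p0, p12, p11) → 6.0182
  f10: (p10, p0, p2) → 33.8186
  f11: (p10, p0, p12) → 55.0464
  f12: (p1, p13, p4) → 21.6337
  f13: (p1, p12, p4) → 46.4433
  f14: (p1, p13, p11) → 32.1043
  f15: (p1, p12, p11) → 57.2930
  f16: (p9, p13, p16) → 26.8112
  f17: (p9, p7, p16) → 47.3896
  f18: (p9, p7, p13) → 18.9758
  f19: (p5, p7, p2) → 29.7671
  f20: (p5, p7, p6) → 23.9576
  f21: (p3, p12, p4) → 40.0390
  f22: (p3, p10, p12) → 13.2128
  f23: (p3, p6, p4) → 63.8169
  f24: (p3, p10, p6) → 19.6691
  f25: (p14, p10, p6) → 17.1826
  f26: (p14, p5, p6) → 21.1330
  f27: (p14, p10, p2) → 7.4238
  f28: (p14, p5, p2) → 22.2225
Σ area = 945.062

Euler characteristic 16−42+28 = 2 ✓


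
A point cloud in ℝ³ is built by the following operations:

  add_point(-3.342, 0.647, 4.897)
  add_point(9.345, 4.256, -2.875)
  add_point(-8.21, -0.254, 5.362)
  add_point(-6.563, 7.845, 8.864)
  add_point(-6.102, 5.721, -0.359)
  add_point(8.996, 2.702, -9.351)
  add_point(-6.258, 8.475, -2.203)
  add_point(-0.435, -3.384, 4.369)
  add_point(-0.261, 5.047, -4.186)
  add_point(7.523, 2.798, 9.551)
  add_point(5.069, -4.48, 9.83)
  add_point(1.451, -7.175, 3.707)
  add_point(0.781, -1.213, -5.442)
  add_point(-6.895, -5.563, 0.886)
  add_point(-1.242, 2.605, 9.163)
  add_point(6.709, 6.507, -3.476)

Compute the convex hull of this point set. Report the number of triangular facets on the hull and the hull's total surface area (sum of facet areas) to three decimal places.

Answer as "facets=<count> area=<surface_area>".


Extreme-point indices: [1, 2, 3, 5, 6, 9, 10, 11, 12, 13, 15] — 11 of 16 on the boundary.

Triangle areas on the boundary:
  f1: (p3, p10, p2) → 65.6575
  f2: (p9, p10, p1) → 47.6922
  f3: (p9, p3, p10) → 57.5482
  f4: (p13, p12, p11) → 44.4953
  f5: (p13, p10, p2) → 50.7466
  f6: (p13, p10, p11) → 26.3633
  f7: (p5, p12, p11) → 47.0868
  f8: (p5, p10, p1) → 41.4409
  f9: (p5, p10, p11) → 67.3071
  f10: (p15, p5, p1) → 11.7125
  f11: (p15, p9, p1) → 22.0401
  f12: (p15, p9, p3) → 99.7221
  f13: (p6, p5, p12) → 59.2372
  f14: (p6, p3, p2) → 46.9270
  f15: (p6, p15, p3) → 72.5766
  f16: (p6, p15, p5) → 43.0816
  f17: (p6, p13, p2) → 41.0989
  f18: (p6, p13, p12) → 65.3712
Σ area = 910.105

Euler: V−E+F = 11−27+18 = 2.

facets=18 area=910.105


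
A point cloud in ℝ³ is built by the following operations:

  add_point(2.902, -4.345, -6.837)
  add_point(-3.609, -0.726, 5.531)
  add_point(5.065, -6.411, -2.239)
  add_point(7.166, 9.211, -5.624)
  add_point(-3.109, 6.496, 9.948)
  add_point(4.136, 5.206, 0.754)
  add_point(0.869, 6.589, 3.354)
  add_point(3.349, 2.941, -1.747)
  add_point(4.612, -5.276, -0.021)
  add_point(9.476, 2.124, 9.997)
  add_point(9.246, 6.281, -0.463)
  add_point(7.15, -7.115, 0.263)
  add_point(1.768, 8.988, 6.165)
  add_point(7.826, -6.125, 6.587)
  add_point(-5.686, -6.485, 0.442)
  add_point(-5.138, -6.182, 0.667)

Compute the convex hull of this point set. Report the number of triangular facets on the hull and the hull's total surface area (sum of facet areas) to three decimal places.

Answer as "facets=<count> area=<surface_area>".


Extreme-point indices: [0, 1, 2, 3, 4, 9, 10, 11, 12, 13, 14] — 11 of 16 on the boundary.

Per-facet area ½‖(b−a)×(c−a)‖:
  f1: (p4, p3, p14) → 147.4137
  f2: (p13, p11, p14) → 41.2189
  f3: (p13, p11, p9) → 24.8101
  f4: (p13, p4, p9) → 59.9924
  f5: (p0, p3, p14) → 76.6259
  f6: (p0, p11, p3) → 61.9854
  f7: (p10, p11, p9) → 69.6862
  f8: (p10, p11, p3) → 38.0742
  f9: (p12, p4, p9) → 36.5191
  f10: (p12, p4, p3) → 24.1951
  f11: (p12, p10, p9) → 51.0108
  f12: (p12, p10, p3) → 32.1079
  f13: (p1, p4, p14) → 8.9288
  f14: (p1, p13, p14) → 50.5012
  f15: (p1, p13, p4) → 51.8697
  f16: (p2, p11, p14) → 16.7188
  f17: (p2, p0, p14) → 29.9086
  f18: (p2, p0, p11) → 2.6888
Σ area = 824.255

Euler characteristic 11−27+18 = 2 ✓

facets=18 area=824.255


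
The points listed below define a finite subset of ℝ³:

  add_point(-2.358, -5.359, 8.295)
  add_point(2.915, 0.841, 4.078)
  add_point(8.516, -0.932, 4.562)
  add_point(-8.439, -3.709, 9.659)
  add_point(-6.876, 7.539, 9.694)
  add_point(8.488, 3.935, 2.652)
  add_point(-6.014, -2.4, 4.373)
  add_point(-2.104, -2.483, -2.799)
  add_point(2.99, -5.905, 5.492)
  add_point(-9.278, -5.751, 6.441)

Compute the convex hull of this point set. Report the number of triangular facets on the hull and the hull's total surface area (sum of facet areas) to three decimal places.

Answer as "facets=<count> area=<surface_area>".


facets=12 area=547.279

8 of the 10 inputs are extreme points: [0, 2, 3, 4, 5, 7, 8, 9].

Facet areas (half cross-product norm):
  f1: (p7, p4, p9) → 82.9635
  f2: (p5, p4, p2) → 45.1196
  f3: (p5, p7, p2) → 33.8517
  f4: (p5, p7, p4) → 105.3950
  f5: (p0, p4, p2) → 84.6125
  f6: (p3, p4, p9) → 18.5000
  f7: (p3, p0, p9) → 12.5089
  f8: (p3, p0, p4) → 36.3215
  f9: (p8, p7, p2) → 38.6029
  f10: (p8, p0, p2) → 17.2932
  f11: (p8, p7, p9) → 57.1624
  f12: (p8, p0, p9) → 14.9475
Σ area = 547.279

Check V−E+F: 8 − 18 + 12 = 2.


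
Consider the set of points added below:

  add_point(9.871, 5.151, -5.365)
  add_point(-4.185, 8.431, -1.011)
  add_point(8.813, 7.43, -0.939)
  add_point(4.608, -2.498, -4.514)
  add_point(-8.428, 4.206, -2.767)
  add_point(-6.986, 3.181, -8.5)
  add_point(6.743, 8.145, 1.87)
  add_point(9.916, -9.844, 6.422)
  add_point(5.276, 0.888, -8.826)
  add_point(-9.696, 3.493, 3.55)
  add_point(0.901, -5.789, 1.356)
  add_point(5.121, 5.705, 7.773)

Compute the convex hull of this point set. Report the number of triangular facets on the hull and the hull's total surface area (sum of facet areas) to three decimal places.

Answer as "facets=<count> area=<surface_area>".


facets=20 area=907.911

12 of the 12 inputs are extreme points: [0, 1, 2, 3, 4, 5, 6, 7, 8, 9, 10, 11].

Area of each hull facet:
  f1: (p11, p7, p9) → 126.1236
  f2: (p1, p11, p9) → 56.8547
  f3: (p2, p11, p7) → 78.5078
  f4: (p10, p7, p9) → 50.4501
  f5: (p10, p5, p9) → 83.1524
  f6: (p4, p1, p9) → 20.1797
  f7: (p4, p5, p9) → 5.4857
  f8: (p4, p5, p1) → 18.2557
  f9: (p6, p1, p11) → 37.2508
  f10: (p6, p2, p11) → 7.4152
  f11: (p6, p2, p1) → 18.7372
  f12: (p0, p8, p7) → 67.3133
  f13: (p0, p2, p7) → 47.6993
  f14: (p0, p5, p8) → 38.4652
  f15: (p0, p5, p1) → 71.9129
  f16: (p0, p2, p1) → 32.2310
  f17: (p3, p5, p8) → 34.4486
  f18: (p3, p10, p5) → 51.9028
  f19: (p3, p8, p7) → 19.1298
  f20: (p3, p10, p7) → 42.3955
Σ area = 907.911

Check V−E+F: 12 − 30 + 20 = 2.


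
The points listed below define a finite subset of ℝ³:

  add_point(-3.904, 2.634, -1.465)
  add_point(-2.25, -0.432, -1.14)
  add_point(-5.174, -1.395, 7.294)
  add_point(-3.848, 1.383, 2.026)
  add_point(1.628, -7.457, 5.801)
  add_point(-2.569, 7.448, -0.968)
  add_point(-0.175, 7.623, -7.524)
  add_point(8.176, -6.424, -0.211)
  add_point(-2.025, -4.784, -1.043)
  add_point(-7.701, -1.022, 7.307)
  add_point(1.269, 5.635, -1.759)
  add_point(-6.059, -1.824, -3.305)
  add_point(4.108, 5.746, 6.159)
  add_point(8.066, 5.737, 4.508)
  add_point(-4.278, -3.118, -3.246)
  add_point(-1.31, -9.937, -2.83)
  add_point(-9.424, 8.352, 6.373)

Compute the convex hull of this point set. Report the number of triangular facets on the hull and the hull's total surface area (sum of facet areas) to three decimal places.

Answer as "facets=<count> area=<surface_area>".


facets=16 area=859.362

10 of the 17 inputs are extreme points: [2, 4, 6, 7, 9, 11, 12, 13, 15, 16].

Triangle areas on the boundary:
  f1: (p6, p15, p7) → 90.2697
  f2: (p13, p6, p16) → 114.3943
  f3: (p13, p6, p7) → 94.4894
  f4: (p4, p15, p7) → 39.5112
  f5: (p4, p13, p7) → 57.7827
  f6: (p11, p6, p16) → 84.0872
  f7: (p11, p6, p15) → 49.9517
  f8: (p12, p13, p16) → 12.0871
  f9: (p12, p4, p13) → 28.4542
  f10: (p2, p12, p16) → 60.8207
  f11: (p2, p12, p4) → 53.2375
  f12: (p9, p4, p15) → 54.0062
  f13: (p9, p2, p4) → 6.6553
  f14: (p9, p11, p15) → 50.4669
  f15: (p9, p11, p16) → 51.5613
  f16: (p9, p2, p16) → 11.5865
Σ area = 859.362

Check V−E+F: 10 − 24 + 16 = 2.


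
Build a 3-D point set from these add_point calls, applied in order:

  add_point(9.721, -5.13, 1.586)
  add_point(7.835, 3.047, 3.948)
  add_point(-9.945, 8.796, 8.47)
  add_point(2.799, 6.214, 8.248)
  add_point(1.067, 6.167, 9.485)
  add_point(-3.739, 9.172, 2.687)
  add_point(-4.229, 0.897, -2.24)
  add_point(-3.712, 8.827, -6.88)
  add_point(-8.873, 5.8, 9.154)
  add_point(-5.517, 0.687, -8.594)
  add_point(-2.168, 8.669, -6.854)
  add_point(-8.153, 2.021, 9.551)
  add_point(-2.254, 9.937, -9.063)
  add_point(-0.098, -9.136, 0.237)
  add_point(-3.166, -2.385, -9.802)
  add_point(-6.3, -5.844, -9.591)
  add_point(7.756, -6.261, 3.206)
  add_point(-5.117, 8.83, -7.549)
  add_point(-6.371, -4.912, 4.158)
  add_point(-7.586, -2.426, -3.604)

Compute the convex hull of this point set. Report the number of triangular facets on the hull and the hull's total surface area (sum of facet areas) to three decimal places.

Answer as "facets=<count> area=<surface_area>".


16 of the 20 inputs are extreme points: [0, 1, 2, 3, 4, 5, 8, 11, 12, 13, 14, 15, 16, 17, 18, 19].

Area of each hull facet:
  f1: (p15, p13, p0) → 56.9112
  f2: (p1, p12, p0) → 74.5268
  f3: (p17, p12, p2) → 21.3687
  f4: (p17, p15, p2) → 123.6230
  f5: (p17, p15, p12) → 24.0526
  f6: (p14, p12, p0) → 107.5656
  f7: (p14, p15, p0) → 38.1105
  f8: (p14, p15, p12) → 17.9616
  f9: (p16, p13, p0) → 10.2358
  f10: (p16, p1, p0) → 12.1158
  f11: (p19, p15, p2) → 13.3625
  f12: (p19, p11, p2) → 48.5420
  f13: (p18, p15, p13) → 50.9488
  f14: (p18, p16, p13) → 35.5894
  f15: (p18, p16, p11) → 60.5741
  f16: (p18, p19, p15) → 22.4378
  f17: (p18, p19, p11) → 35.1786
  f18: (p5, p12, p2) → 32.2345
  f19: (p8, p11, p2) → 1.1767
  f20: (p4, p16, p11) → 77.9043
  f21: (p4, p8, p11) → 19.0172
  f22: (p4, p8, p2) → 15.4396
  f23: (p3, p16, p1) → 30.2356
  f24: (p3, p4, p16) → 13.5022
  f25: (p3, p1, p12) → 64.9719
  f26: (p3, p5, p12) → 45.4345
  f27: (p3, p5, p2) → 38.3701
  f28: (p3, p4, p2) → 8.2541
Σ area = 1099.646

Euler characteristic 16−42+28 = 2 ✓

facets=28 area=1099.646
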